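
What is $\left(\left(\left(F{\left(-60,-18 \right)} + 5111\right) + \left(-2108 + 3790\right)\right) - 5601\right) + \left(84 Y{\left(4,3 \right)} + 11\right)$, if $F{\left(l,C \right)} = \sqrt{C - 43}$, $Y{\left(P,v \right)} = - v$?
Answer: $951 + i \sqrt{61} \approx 951.0 + 7.8102 i$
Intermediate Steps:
$F{\left(l,C \right)} = \sqrt{-43 + C}$
$\left(\left(\left(F{\left(-60,-18 \right)} + 5111\right) + \left(-2108 + 3790\right)\right) - 5601\right) + \left(84 Y{\left(4,3 \right)} + 11\right) = \left(\left(\left(\sqrt{-43 - 18} + 5111\right) + \left(-2108 + 3790\right)\right) - 5601\right) + \left(84 \left(\left(-1\right) 3\right) + 11\right) = \left(\left(\left(\sqrt{-61} + 5111\right) + 1682\right) - 5601\right) + \left(84 \left(-3\right) + 11\right) = \left(\left(\left(i \sqrt{61} + 5111\right) + 1682\right) - 5601\right) + \left(-252 + 11\right) = \left(\left(\left(5111 + i \sqrt{61}\right) + 1682\right) - 5601\right) - 241 = \left(\left(6793 + i \sqrt{61}\right) - 5601\right) - 241 = \left(1192 + i \sqrt{61}\right) - 241 = 951 + i \sqrt{61}$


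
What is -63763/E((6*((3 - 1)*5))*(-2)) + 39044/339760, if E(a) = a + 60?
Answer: 67707686/63705 ≈ 1062.8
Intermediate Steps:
E(a) = 60 + a
-63763/E((6*((3 - 1)*5))*(-2)) + 39044/339760 = -63763/(60 + (6*((3 - 1)*5))*(-2)) + 39044/339760 = -63763/(60 + (6*(2*5))*(-2)) + 39044*(1/339760) = -63763/(60 + (6*10)*(-2)) + 9761/84940 = -63763/(60 + 60*(-2)) + 9761/84940 = -63763/(60 - 120) + 9761/84940 = -63763/(-60) + 9761/84940 = -63763*(-1/60) + 9761/84940 = 63763/60 + 9761/84940 = 67707686/63705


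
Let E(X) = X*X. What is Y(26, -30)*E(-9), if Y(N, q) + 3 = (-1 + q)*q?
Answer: 75087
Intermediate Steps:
E(X) = X**2
Y(N, q) = -3 + q*(-1 + q) (Y(N, q) = -3 + (-1 + q)*q = -3 + q*(-1 + q))
Y(26, -30)*E(-9) = (-3 + (-30)**2 - 1*(-30))*(-9)**2 = (-3 + 900 + 30)*81 = 927*81 = 75087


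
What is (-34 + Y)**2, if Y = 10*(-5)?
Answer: 7056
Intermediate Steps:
Y = -50
(-34 + Y)**2 = (-34 - 50)**2 = (-84)**2 = 7056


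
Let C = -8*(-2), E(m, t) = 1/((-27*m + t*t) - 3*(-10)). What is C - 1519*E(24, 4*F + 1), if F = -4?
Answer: 7807/393 ≈ 19.865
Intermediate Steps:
E(m, t) = 1/(30 + t**2 - 27*m) (E(m, t) = 1/((-27*m + t**2) + 30) = 1/((t**2 - 27*m) + 30) = 1/(30 + t**2 - 27*m))
C = 16
C - 1519*E(24, 4*F + 1) = 16 - 1519/(30 + (4*(-4) + 1)**2 - 27*24) = 16 - 1519/(30 + (-16 + 1)**2 - 648) = 16 - 1519/(30 + (-15)**2 - 648) = 16 - 1519/(30 + 225 - 648) = 16 - 1519/(-393) = 16 - 1519*(-1/393) = 16 + 1519/393 = 7807/393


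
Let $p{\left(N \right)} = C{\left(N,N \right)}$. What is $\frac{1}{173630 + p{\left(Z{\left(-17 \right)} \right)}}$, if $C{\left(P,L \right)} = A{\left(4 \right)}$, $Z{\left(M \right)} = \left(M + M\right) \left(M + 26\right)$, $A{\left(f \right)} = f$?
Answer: $\frac{1}{173634} \approx 5.7592 \cdot 10^{-6}$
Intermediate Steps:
$Z{\left(M \right)} = 2 M \left(26 + M\right)$
$C{\left(P,L \right)} = 4$
$p{\left(N \right)} = 4$
$\frac{1}{173630 + p{\left(Z{\left(-17 \right)} \right)}} = \frac{1}{173630 + 4} = \frac{1}{173634}$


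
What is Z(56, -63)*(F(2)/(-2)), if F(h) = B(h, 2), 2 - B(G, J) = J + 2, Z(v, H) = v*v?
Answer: 3136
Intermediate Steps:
Z(v, H) = v²
B(G, J) = -J (B(G, J) = 2 - (J + 2) = 2 - (2 + J) = 2 + (-2 - J) = -J)
F(h) = -2 (F(h) = -1*2 = -2)
Z(56, -63)*(F(2)/(-2)) = 56²*(-2/(-2)) = 3136*(-2*(-½)) = 3136*1 = 3136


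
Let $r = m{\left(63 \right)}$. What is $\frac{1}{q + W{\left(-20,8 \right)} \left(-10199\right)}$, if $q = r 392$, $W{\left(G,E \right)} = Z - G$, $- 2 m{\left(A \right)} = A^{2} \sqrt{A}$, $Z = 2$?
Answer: $\frac{16027}{2719649767786} - \frac{11907 \sqrt{7}}{194260697699} \approx -1.5628 \cdot 10^{-7}$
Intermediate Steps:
$m{\left(A \right)} = - \frac{A^{\frac{5}{2}}}{2}$ ($m{\left(A \right)} = - \frac{A^{2} \sqrt{A}}{2} = - \frac{A^{\frac{5}{2}}}{2}$)
$r = - \frac{11907 \sqrt{7}}{2}$ ($r = - \frac{63^{\frac{5}{2}}}{2} = - \frac{11907 \sqrt{7}}{2} \approx -15751.0$)
$W{\left(G,E \right)} = 2 - G$
$q = - 2333772 \sqrt{7}$ ($q = - \frac{11907 \sqrt{7}}{2} \cdot 392 = - 2333772 \sqrt{7} \approx -6.1746 \cdot 10^{6}$)
$\frac{1}{q + W{\left(-20,8 \right)} \left(-10199\right)} = \frac{1}{- 2333772 \sqrt{7} + \left(2 - -20\right) \left(-10199\right)} = \frac{1}{- 2333772 \sqrt{7} + \left(2 + 20\right) \left(-10199\right)} = \frac{1}{- 2333772 \sqrt{7} + 22 \left(-10199\right)} = \frac{1}{- 2333772 \sqrt{7} - 224378} = \frac{1}{-224378 - 2333772 \sqrt{7}}$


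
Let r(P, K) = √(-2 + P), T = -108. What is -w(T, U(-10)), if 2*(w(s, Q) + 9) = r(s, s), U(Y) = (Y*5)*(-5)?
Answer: 9 - I*√110/2 ≈ 9.0 - 5.244*I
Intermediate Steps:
U(Y) = -25*Y (U(Y) = (5*Y)*(-5) = -25*Y)
w(s, Q) = -9 + √(-2 + s)/2
-w(T, U(-10)) = -(-9 + √(-2 - 108)/2) = -(-9 + √(-110)/2) = -(-9 + (I*√110)/2) = -(-9 + I*√110/2) = 9 - I*√110/2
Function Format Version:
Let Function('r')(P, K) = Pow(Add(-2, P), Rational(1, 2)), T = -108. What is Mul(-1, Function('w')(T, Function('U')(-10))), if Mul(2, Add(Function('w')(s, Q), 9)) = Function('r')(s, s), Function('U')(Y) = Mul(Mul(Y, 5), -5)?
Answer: Add(9, Mul(Rational(-1, 2), I, Pow(110, Rational(1, 2)))) ≈ Add(9.0000, Mul(-5.2440, I))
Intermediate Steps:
Function('U')(Y) = Mul(-25, Y) (Function('U')(Y) = Mul(Mul(5, Y), -5) = Mul(-25, Y))
Function('w')(s, Q) = Add(-9, Mul(Rational(1, 2), Pow(Add(-2, s), Rational(1, 2))))
Mul(-1, Function('w')(T, Function('U')(-10))) = Mul(-1, Add(-9, Mul(Rational(1, 2), Pow(Add(-2, -108), Rational(1, 2))))) = Mul(-1, Add(-9, Mul(Rational(1, 2), Pow(-110, Rational(1, 2))))) = Mul(-1, Add(-9, Mul(Rational(1, 2), Mul(I, Pow(110, Rational(1, 2)))))) = Mul(-1, Add(-9, Mul(Rational(1, 2), I, Pow(110, Rational(1, 2))))) = Add(9, Mul(Rational(-1, 2), I, Pow(110, Rational(1, 2))))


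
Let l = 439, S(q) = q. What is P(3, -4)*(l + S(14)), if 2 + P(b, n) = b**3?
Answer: 11325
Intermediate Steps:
P(b, n) = -2 + b**3
P(3, -4)*(l + S(14)) = (-2 + 3**3)*(439 + 14) = (-2 + 27)*453 = 25*453 = 11325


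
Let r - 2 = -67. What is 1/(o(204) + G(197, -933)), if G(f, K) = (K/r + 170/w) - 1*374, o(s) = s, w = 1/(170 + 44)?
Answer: 65/2354583 ≈ 2.7606e-5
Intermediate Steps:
r = -65 (r = 2 - 67 = -65)
w = 1/214 ≈ 0.0046729
G(f, K) = 36006 - K/65 (G(f, K) = (K/(-65) + 170/(1/214)) - 1*374 = (K*(-1/65) + 170*214) - 374 = (-K/65 + 36380) - 374 = (36380 - K/65) - 374 = 36006 - K/65)
1/(o(204) + G(197, -933)) = 1/(204 + (36006 - 1/65*(-933))) = 1/(204 + (36006 + 933/65)) = 1/(204 + 2341323/65) = 1/(2354583/65) = 65/2354583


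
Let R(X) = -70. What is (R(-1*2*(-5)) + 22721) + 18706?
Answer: 41357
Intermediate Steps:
(R(-1*2*(-5)) + 22721) + 18706 = (-70 + 22721) + 18706 = 22651 + 18706 = 41357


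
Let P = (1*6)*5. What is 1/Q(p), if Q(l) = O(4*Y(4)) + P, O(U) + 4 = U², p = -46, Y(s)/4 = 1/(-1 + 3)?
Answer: 1/90 ≈ 0.011111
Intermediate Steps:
Y(s) = 2 (Y(s) = 4/(-1 + 3) = 4/2 = 4*(½) = 2)
O(U) = -4 + U²
P = 30 (P = 6*5 = 30)
Q(l) = 90 (Q(l) = (-4 + (4*2)²) + 30 = (-4 + 8²) + 30 = (-4 + 64) + 30 = 60 + 30 = 90)
1/Q(p) = 1/90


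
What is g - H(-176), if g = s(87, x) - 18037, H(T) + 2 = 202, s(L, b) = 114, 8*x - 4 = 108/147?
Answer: -18123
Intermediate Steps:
x = 29/49 (x = ½ + (108/147)/8 = ½ + (108*(1/147))/8 = ½ + (⅛)*(36/49) = ½ + 9/98 = 29/49 ≈ 0.59184)
H(T) = 200 (H(T) = -2 + 202 = 200)
g = -17923 (g = 114 - 18037 = -17923)
g - H(-176) = -17923 - 1*200 = -17923 - 200 = -18123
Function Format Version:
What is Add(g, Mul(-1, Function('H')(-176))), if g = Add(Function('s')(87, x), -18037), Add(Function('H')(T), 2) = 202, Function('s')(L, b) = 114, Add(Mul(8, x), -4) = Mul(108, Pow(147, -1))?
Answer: -18123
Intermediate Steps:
x = Rational(29, 49) (x = Add(Rational(1, 2), Mul(Rational(1, 8), Mul(108, Pow(147, -1)))) = Add(Rational(1, 2), Mul(Rational(1, 8), Mul(108, Rational(1, 147)))) = Add(Rational(1, 2), Mul(Rational(1, 8), Rational(36, 49))) = Add(Rational(1, 2), Rational(9, 98)) = Rational(29, 49) ≈ 0.59184)
Function('H')(T) = 200 (Function('H')(T) = Add(-2, 202) = 200)
g = -17923 (g = Add(114, -18037) = -17923)
Add(g, Mul(-1, Function('H')(-176))) = Add(-17923, Mul(-1, 200)) = Add(-17923, -200) = -18123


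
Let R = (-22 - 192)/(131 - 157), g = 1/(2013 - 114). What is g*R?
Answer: 107/24687 ≈ 0.0043343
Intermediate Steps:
g = 1/1899 ≈ 0.00052659
R = 107/13 (R = -214/(-26) = -214*(-1/26) = 107/13 ≈ 8.2308)
g*R = (1/1899)*(107/13) = 107/24687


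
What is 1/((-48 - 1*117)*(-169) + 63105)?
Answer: 1/90990 ≈ 1.0990e-5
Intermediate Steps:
1/((-48 - 1*117)*(-169) + 63105) = 1/((-48 - 117)*(-169) + 63105) = 1/(-165*(-169) + 63105) = 1/(27885 + 63105) = 1/90990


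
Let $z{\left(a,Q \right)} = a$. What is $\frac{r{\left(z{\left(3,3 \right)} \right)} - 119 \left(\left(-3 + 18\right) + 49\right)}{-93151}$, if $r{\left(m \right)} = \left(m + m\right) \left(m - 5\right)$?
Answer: $\frac{7628}{93151} \approx 0.081889$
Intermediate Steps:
$r{\left(m \right)} = 2 m \left(-5 + m\right)$
$\frac{r{\left(z{\left(3,3 \right)} \right)} - 119 \left(\left(-3 + 18\right) + 49\right)}{-93151} = \frac{2 \cdot 3 \left(-5 + 3\right) - 119 \left(\left(-3 + 18\right) + 49\right)}{-93151} = \left(2 \cdot 3 \left(-2\right) - 119 \left(15 + 49\right)\right) \left(- \frac{1}{93151}\right) = \left(-12 - 7616\right) \left(- \frac{1}{93151}\right) = \left(-7628\right) \left(- \frac{1}{93151}\right) = \frac{7628}{93151}$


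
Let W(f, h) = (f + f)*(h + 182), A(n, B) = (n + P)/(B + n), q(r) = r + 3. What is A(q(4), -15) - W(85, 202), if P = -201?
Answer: -261023/4 ≈ -65256.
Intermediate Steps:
q(r) = 3 + r
A(n, B) = (-201 + n)/(B + n) (A(n, B) = (n - 201)/(B + n) = (-201 + n)/(B + n))
W(f, h) = 2*f*(182 + h) (W(f, h) = (2*f)*(182 + h) = 2*f*(182 + h))
A(q(4), -15) - W(85, 202) = (-201 + (3 + 4))/(-15 + (3 + 4)) - 2*85*(182 + 202) = (-201 + 7)/(-15 + 7) - 2*85*384 = -194/(-8) - 1*65280 = -1/8*(-194) - 65280 = 97/4 - 65280 = -261023/4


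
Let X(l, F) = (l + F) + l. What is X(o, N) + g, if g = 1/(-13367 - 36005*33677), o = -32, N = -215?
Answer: -463893535477/1662700844 ≈ -279.00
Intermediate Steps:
X(l, F) = F + 2*l (X(l, F) = (F + l) + l = F + 2*l)
g = -1/1662700844 (g = (1/33677)/(-49372) = -1/49372*1/33677 = -1/1662700844 ≈ -6.0143e-10)
X(o, N) + g = (-215 + 2*(-32)) - 1/1662700844 = (-215 - 64) - 1/1662700844 = -279 - 1/1662700844 = -463893535477/1662700844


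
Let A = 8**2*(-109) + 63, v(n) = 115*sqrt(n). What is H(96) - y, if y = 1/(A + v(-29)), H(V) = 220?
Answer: 10598087593/48173094 + 115*I*sqrt(29)/48173094 ≈ 220.0 + 1.2856e-5*I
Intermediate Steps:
A = -6913 (A = 64*(-109) + 63 = -6976 + 63 = -6913)
y = 1/(-6913 + 115*I*sqrt(29)) (y = 1/(-6913 + 115*sqrt(-29)) = 1/(-6913 + 115*(I*sqrt(29))) = 1/(-6913 + 115*I*sqrt(29)) ≈ -0.0001435 - 1.2856e-5*I)
H(96) - y = 220 - (-6913/48173094 - 115*I*sqrt(29)/48173094) = 220 + (6913/48173094 + 115*I*sqrt(29)/48173094) = 10598087593/48173094 + 115*I*sqrt(29)/48173094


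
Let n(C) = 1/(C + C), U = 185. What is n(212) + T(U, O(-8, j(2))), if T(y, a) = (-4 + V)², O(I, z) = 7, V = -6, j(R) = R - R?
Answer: 42401/424 ≈ 100.00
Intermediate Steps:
j(R) = 0
n(C) = 1/(2*C)
T(y, a) = 100 (T(y, a) = (-4 - 6)² = (-10)² = 100)
n(212) + T(U, O(-8, j(2))) = (½)/212 + 100 = (½)*(1/212) + 100 = 1/424 + 100 = 42401/424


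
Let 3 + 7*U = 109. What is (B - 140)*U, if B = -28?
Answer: -2544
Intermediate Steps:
U = 106/7 (U = -3/7 + (1/7)*109 = -3/7 + 109/7 = 106/7 ≈ 15.143)
(B - 140)*U = (-28 - 140)*(106/7) = -168*106/7 = -2544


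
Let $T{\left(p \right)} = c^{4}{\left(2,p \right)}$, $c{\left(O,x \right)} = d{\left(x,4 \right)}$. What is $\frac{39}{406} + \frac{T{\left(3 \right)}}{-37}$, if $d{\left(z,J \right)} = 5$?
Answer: $- \frac{252307}{15022} \approx -16.796$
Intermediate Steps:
$c{\left(O,x \right)} = 5$
$T{\left(p \right)} = 625$ ($T{\left(p \right)} = 5^{4} = 625$)
$\frac{39}{406} + \frac{T{\left(3 \right)}}{-37} = \frac{39}{406} + \frac{625}{-37} = 39 \cdot \frac{1}{406} + 625 \left(- \frac{1}{37}\right) = \frac{39}{406} - \frac{625}{37} = - \frac{252307}{15022}$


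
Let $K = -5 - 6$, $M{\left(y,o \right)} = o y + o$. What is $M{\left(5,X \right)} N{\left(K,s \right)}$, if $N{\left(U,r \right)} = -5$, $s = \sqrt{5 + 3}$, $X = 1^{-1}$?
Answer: $-30$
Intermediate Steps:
$X = 1$
$M{\left(y,o \right)} = o + o y$
$K = -11$ ($K = -5 - 6 = -11$)
$s = 2 \sqrt{2}$ ($s = \sqrt{8} = 2 \sqrt{2} \approx 2.8284$)
$M{\left(5,X \right)} N{\left(K,s \right)} = 1 \left(1 + 5\right) \left(-5\right) = 1 \cdot 6 \left(-5\right) = 6 \left(-5\right) = -30$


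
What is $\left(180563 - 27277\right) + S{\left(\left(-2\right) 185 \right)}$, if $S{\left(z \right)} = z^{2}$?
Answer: $290186$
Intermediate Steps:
$\left(180563 - 27277\right) + S{\left(\left(-2\right) 185 \right)} = \left(180563 - 27277\right) + \left(\left(-2\right) 185\right)^{2} = \left(180563 - 27277\right) + \left(-370\right)^{2} = 153286 + 136900 = 290186$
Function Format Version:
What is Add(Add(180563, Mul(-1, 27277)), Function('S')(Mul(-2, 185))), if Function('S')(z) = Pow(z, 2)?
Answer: 290186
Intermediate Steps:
Add(Add(180563, Mul(-1, 27277)), Function('S')(Mul(-2, 185))) = Add(Add(180563, Mul(-1, 27277)), Pow(Mul(-2, 185), 2)) = Add(Add(180563, -27277), Pow(-370, 2)) = Add(153286, 136900) = 290186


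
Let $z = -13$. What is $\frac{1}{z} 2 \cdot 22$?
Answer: $- \frac{44}{13} \approx -3.3846$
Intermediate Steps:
$\frac{1}{z} 2 \cdot 22 = \frac{1}{-13} \cdot 2 \cdot 22 = \left(- \frac{1}{13}\right) 2 \cdot 22 = \left(- \frac{2}{13}\right) 22 = - \frac{44}{13}$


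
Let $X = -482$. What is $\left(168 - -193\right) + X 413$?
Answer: $-198705$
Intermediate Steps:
$\left(168 - -193\right) + X 413 = \left(168 - -193\right) - 199066 = \left(168 + 193\right) - 199066 = 361 - 199066 = -198705$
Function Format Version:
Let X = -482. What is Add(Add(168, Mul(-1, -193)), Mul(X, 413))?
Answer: -198705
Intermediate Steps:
Add(Add(168, Mul(-1, -193)), Mul(X, 413)) = Add(Add(168, Mul(-1, -193)), Mul(-482, 413)) = Add(Add(168, 193), -199066) = Add(361, -199066) = -198705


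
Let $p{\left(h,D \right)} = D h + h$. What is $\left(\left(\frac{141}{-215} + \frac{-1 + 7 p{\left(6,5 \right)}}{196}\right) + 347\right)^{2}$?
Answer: $\frac{214590534890281}{1775779600} \approx 1.2084 \cdot 10^{5}$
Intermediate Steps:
$p{\left(h,D \right)} = h + D h$
$\left(\left(\frac{141}{-215} + \frac{-1 + 7 p{\left(6,5 \right)}}{196}\right) + 347\right)^{2} = \left(\left(\frac{141}{-215} + \frac{-1 + 7 \cdot 6 \left(1 + 5\right)}{196}\right) + 347\right)^{2} = \left(\left(141 \left(- \frac{1}{215}\right) + \left(-1 + 7 \cdot 6 \cdot 6\right) \frac{1}{196}\right) + 347\right)^{2} = \left(\left(- \frac{141}{215} + \left(-1 + 7 \cdot 36\right) \frac{1}{196}\right) + 347\right)^{2} = \left(\left(- \frac{141}{215} + \left(-1 + 252\right) \frac{1}{196}\right) + 347\right)^{2} = \left(\left(- \frac{141}{215} + 251 \cdot \frac{1}{196}\right) + 347\right)^{2} = \left(\left(- \frac{141}{215} + \frac{251}{196}\right) + 347\right)^{2} = \left(\frac{26329}{42140} + 347\right)^{2} = \left(\frac{14648909}{42140}\right)^{2} = \frac{214590534890281}{1775779600}$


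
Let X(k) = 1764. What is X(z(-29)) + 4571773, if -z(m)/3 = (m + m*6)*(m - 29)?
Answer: 4573537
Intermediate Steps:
z(m) = -21*m*(-29 + m) (z(m) = -3*(m + m*6)*(m - 29) = -3*(m + 6*m)*(-29 + m) = -3*7*m*(-29 + m) = -21*m*(-29 + m))
X(z(-29)) + 4571773 = 1764 + 4571773 = 4573537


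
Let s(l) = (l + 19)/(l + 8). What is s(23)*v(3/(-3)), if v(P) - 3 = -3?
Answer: 0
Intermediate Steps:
v(P) = 0 (v(P) = 3 - 3 = 0)
s(l) = (19 + l)/(8 + l)
s(23)*v(3/(-3)) = ((19 + 23)/(8 + 23))*0 = (42/31)*0 = 0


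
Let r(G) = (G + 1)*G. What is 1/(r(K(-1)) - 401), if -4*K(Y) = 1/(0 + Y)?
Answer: -16/6411 ≈ -0.0024957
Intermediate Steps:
K(Y) = -1/(4*Y) (K(Y) = -1/(4*(0 + Y)) = -1/(4*Y))
r(G) = G*(1 + G) (r(G) = (1 + G)*G = G*(1 + G))
1/(r(K(-1)) - 401) = 1/((-¼/(-1))*(1 - ¼/(-1)) - 401) = 1/((-¼*(-1))*(1 - ¼*(-1)) - 401) = 1/((1 + ¼)/4 - 401) = 1/((¼)*(5/4) - 401) = 1/(5/16 - 401) = 1/(-6411/16) = -16/6411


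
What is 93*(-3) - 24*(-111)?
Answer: 2385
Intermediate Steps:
93*(-3) - 24*(-111) = -279 - 1*(-2664) = -279 + 2664 = 2385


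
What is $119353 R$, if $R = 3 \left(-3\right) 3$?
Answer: $-3222531$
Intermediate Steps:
$R = -27$ ($R = \left(-9\right) 3 = -27$)
$119353 R = 119353 \left(-27\right) = -3222531$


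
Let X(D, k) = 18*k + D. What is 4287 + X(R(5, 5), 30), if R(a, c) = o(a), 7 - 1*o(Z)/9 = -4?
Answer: 4926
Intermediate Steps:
o(Z) = 99 (o(Z) = 63 - 9*(-4) = 63 + 36 = 99)
R(a, c) = 99
X(D, k) = D + 18*k
4287 + X(R(5, 5), 30) = 4287 + (99 + 18*30) = 4287 + (99 + 540) = 4287 + 639 = 4926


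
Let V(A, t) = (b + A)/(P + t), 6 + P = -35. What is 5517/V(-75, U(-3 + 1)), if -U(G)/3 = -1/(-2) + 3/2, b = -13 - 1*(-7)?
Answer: 28811/9 ≈ 3201.2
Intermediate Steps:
P = -41 (P = -6 - 35 = -41)
b = -6 (b = -13 + 7 = -6)
U(G) = -6 (U(G) = -3*(-1/(-2) + 3/2) = -3*(-1*(-½) + 3*(½)) = -3*(½ + 3/2) = -3*2 = -6)
V(A, t) = (-6 + A)/(-41 + t)
5517/V(-75, U(-3 + 1)) = 5517/(((-6 - 75)/(-41 - 6))) = 5517/((-81/(-47))) = 5517/((-1/47*(-81))) = 5517/(81/47) = 5517*(47/81) = 28811/9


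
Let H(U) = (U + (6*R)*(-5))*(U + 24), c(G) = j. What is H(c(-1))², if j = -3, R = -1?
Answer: 321489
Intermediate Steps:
c(G) = -3
H(U) = (24 + U)*(30 + U) (H(U) = (U + (6*(-1))*(-5))*(U + 24) = (U - 6*(-5))*(24 + U) = (U + 30)*(24 + U) = (30 + U)*(24 + U) = (24 + U)*(30 + U))
H(c(-1))² = (720 + (-3)² + 54*(-3))² = (720 + 9 - 162)² = 567² = 321489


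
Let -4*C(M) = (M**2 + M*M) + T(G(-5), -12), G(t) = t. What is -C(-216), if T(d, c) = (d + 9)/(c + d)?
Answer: 396575/17 ≈ 23328.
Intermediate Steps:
T(d, c) = (9 + d)/(c + d)
C(M) = 1/17 - M**2/2 (C(M) = -((M**2 + M*M) + (9 - 5)/(-12 - 5))/4 = -((M**2 + M**2) + 4/(-17))/4 = -(2*M**2 - 1/17*4)/4 = -(2*M**2 - 4/17)/4 = -(-4/17 + 2*M**2)/4 = 1/17 - M**2/2)
-C(-216) = -(1/17 - 1/2*(-216)**2) = -(1/17 - 1/2*46656) = -(1/17 - 23328) = -1*(-396575/17) = 396575/17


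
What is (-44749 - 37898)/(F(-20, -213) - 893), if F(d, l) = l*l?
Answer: -82647/44476 ≈ -1.8582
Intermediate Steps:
F(d, l) = l**2
(-44749 - 37898)/(F(-20, -213) - 893) = (-44749 - 37898)/((-213)**2 - 893) = -82647/(45369 - 893) = -82647/44476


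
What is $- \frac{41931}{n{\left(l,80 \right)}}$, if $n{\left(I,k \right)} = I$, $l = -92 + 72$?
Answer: $\frac{41931}{20} \approx 2096.6$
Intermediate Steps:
$l = -20$
$- \frac{41931}{n{\left(l,80 \right)}} = - \frac{41931}{-20} = \left(-41931\right) \left(- \frac{1}{20}\right) = \frac{41931}{20}$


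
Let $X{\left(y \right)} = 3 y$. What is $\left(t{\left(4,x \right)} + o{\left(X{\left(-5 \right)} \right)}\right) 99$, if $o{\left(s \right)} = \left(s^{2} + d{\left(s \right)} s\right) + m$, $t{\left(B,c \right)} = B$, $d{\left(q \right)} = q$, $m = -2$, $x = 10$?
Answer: $44748$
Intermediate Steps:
$o{\left(s \right)} = -2 + 2 s^{2}$ ($o{\left(s \right)} = \left(s^{2} + s s\right) - 2 = \left(s^{2} + s^{2}\right) - 2 = 2 s^{2} - 2 = -2 + 2 s^{2}$)
$\left(t{\left(4,x \right)} + o{\left(X{\left(-5 \right)} \right)}\right) 99 = \left(4 - \left(2 - 2 \left(3 \left(-5\right)\right)^{2}\right)\right) 99 = \left(4 - \left(2 - 2 \left(-15\right)^{2}\right)\right) 99 = \left(4 + \left(-2 + 2 \cdot 225\right)\right) 99 = \left(4 + \left(-2 + 450\right)\right) 99 = \left(4 + 448\right) 99 = 452 \cdot 99 = 44748$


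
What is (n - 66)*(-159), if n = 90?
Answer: -3816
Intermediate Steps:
(n - 66)*(-159) = (90 - 66)*(-159) = 24*(-159) = -3816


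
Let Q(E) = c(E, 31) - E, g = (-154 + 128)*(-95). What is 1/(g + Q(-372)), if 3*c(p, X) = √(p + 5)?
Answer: 25578/72693043 - 3*I*√367/72693043 ≈ 0.00035186 - 7.9061e-7*I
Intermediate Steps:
g = 2470 (g = -26*(-95) = 2470)
c(p, X) = √(5 + p)/3 (c(p, X) = √(p + 5)/3 = √(5 + p)/3)
Q(E) = -E + √(5 + E)/3 (Q(E) = √(5 + E)/3 - E = -E + √(5 + E)/3)
1/(g + Q(-372)) = 1/(2470 + (-1*(-372) + √(5 - 372)/3)) = 1/(2470 + (372 + √(-367)/3)) = 1/(2470 + (372 + (I*√367)/3)) = 1/(2470 + (372 + I*√367/3)) = 1/(2842 + I*√367/3)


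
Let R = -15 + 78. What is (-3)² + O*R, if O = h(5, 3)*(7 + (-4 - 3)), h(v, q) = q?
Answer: 9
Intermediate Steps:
R = 63
O = 0 (O = 3*(7 + (-4 - 3)) = 3*(7 - 7) = 3*0 = 0)
(-3)² + O*R = (-3)² + 0*63 = 9 + 0 = 9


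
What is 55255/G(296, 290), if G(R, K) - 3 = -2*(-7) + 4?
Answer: 55255/21 ≈ 2631.2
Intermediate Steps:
G(R, K) = 21 (G(R, K) = 3 + (-2*(-7) + 4) = 3 + (14 + 4) = 3 + 18 = 21)
55255/G(296, 290) = 55255/21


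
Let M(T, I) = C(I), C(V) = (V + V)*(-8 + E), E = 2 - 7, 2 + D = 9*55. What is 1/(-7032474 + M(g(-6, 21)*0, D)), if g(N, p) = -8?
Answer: -1/7045292 ≈ -1.4194e-7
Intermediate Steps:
D = 493 (D = -2 + 9*55 = -2 + 495 = 493)
E = -5
C(V) = -26*V (C(V) = (V + V)*(-8 - 5) = (2*V)*(-13) = -26*V)
M(T, I) = -26*I
1/(-7032474 + M(g(-6, 21)*0, D)) = 1/(-7032474 - 26*493) = 1/(-7032474 - 12818) = 1/(-7045292) = -1/7045292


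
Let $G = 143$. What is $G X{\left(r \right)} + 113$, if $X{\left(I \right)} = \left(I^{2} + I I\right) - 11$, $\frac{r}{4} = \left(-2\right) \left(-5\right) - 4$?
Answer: $163276$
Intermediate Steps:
$r = 24$ ($r = 4 \left(\left(-2\right) \left(-5\right) - 4\right) = 4 \left(10 - 4\right) = 4 \cdot 6 = 24$)
$X{\left(I \right)} = -11 + 2 I^{2}$ ($X{\left(I \right)} = \left(I^{2} + I^{2}\right) - 11 = 2 I^{2} - 11 = -11 + 2 I^{2}$)
$G X{\left(r \right)} + 113 = 143 \left(-11 + 2 \cdot 24^{2}\right) + 113 = 143 \left(-11 + 2 \cdot 576\right) + 113 = 143 \left(-11 + 1152\right) + 113 = 143 \cdot 1141 + 113 = 163163 + 113 = 163276$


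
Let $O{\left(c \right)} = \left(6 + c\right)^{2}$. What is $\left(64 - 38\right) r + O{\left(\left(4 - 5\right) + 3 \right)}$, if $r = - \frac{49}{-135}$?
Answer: $\frac{9914}{135} \approx 73.437$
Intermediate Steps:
$r = \frac{49}{135}$ ($r = \left(-49\right) \left(- \frac{1}{135}\right) = \frac{49}{135} \approx 0.36296$)
$\left(64 - 38\right) r + O{\left(\left(4 - 5\right) + 3 \right)} = \left(64 - 38\right) \frac{49}{135} + \left(6 + \left(\left(4 - 5\right) + 3\right)\right)^{2} = \left(64 - 38\right) \frac{49}{135} + \left(6 + \left(-1 + 3\right)\right)^{2} = 26 \cdot \frac{49}{135} + \left(6 + 2\right)^{2} = \frac{1274}{135} + 8^{2} = \frac{1274}{135} + 64 = \frac{9914}{135}$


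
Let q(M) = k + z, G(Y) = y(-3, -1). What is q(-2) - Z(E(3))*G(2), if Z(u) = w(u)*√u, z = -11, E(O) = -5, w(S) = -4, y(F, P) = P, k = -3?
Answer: -14 - 4*I*√5 ≈ -14.0 - 8.9443*I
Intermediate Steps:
G(Y) = -1
Z(u) = -4*√u
q(M) = -14 (q(M) = -3 - 11 = -14)
q(-2) - Z(E(3))*G(2) = -14 - (-4*I*√5)*(-1) = -14 - 4*I*√5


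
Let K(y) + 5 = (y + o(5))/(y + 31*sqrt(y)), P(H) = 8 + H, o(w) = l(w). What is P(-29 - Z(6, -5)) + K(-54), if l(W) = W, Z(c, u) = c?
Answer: -4633/145 + 217*I*sqrt(6)/2610 ≈ -31.952 + 0.20366*I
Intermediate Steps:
o(w) = w
K(y) = -5 + (5 + y)/(y + 31*sqrt(y)) (K(y) = -5 + (y + 5)/(y + 31*sqrt(y)) = -5 + (5 + y)/(y + 31*sqrt(y)))
P(-29 - Z(6, -5)) + K(-54) = (8 + (-29 - 6)) + (5 - 465*I*sqrt(6) - 4*(-54))/(-54 + 31*sqrt(-54)) = (8 + (-29 - 1*6)) + (5 - 465*I*sqrt(6) + 216)/(-54 + 31*(3*I*sqrt(6))) = (8 + (-29 - 6)) + (5 - 465*I*sqrt(6) + 216)/(-54 + 93*I*sqrt(6)) = (8 - 35) + (221 - 465*I*sqrt(6))/(-54 + 93*I*sqrt(6)) = -27 + (221 - 465*I*sqrt(6))/(-54 + 93*I*sqrt(6))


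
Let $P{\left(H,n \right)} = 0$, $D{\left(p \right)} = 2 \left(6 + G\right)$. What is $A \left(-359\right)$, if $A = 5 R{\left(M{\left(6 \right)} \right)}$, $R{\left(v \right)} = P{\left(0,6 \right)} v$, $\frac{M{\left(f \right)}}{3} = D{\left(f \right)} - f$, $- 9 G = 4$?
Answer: $0$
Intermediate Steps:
$G = - \frac{4}{9}$ ($G = \left(- \frac{1}{9}\right) 4 = - \frac{4}{9} \approx -0.44444$)
$D{\left(p \right)} = \frac{100}{9}$ ($D{\left(p \right)} = 2 \left(6 - \frac{4}{9}\right) = 2 \cdot \frac{50}{9} = \frac{100}{9}$)
$M{\left(f \right)} = \frac{100}{3} - 3 f$ ($M{\left(f \right)} = 3 \left(\frac{100}{9} - f\right) = \frac{100}{3} - 3 f$)
$R{\left(v \right)} = 0$ ($R{\left(v \right)} = 0 v = 0$)
$A = 0$ ($A = 5 \cdot 0 = 0$)
$A \left(-359\right) = 0 \left(-359\right) = 0$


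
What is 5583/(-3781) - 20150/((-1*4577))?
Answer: 254441/86963 ≈ 2.9259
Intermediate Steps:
5583/(-3781) - 20150/((-1*4577)) = 5583*(-1/3781) - 20150/(-4577) = -5583/3781 - 20150*(-1/4577) = -5583/3781 + 20150/4577 = 254441/86963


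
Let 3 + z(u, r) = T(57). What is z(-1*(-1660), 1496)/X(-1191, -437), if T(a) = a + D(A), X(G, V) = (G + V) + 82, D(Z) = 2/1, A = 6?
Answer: -28/773 ≈ -0.036223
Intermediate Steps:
D(Z) = 2 (D(Z) = 2*1 = 2)
X(G, V) = 82 + G + V
T(a) = 2 + a (T(a) = a + 2 = 2 + a)
z(u, r) = 56 (z(u, r) = -3 + (2 + 57) = -3 + 59 = 56)
z(-1*(-1660), 1496)/X(-1191, -437) = 56/(82 - 1191 - 437) = 56/(-1546) = 56*(-1/1546) = -28/773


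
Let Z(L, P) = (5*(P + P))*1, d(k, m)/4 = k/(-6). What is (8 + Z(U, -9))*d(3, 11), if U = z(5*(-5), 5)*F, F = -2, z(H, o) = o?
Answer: 164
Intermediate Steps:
U = -10 (U = 5*(-2) = -10)
d(k, m) = -2*k/3 (d(k, m) = 4*(k/(-6)) = 4*(k*(-⅙)) = 4*(-k/6) = -2*k/3)
Z(L, P) = 10*P (Z(L, P) = (5*(2*P))*1 = (10*P)*1 = 10*P)
(8 + Z(U, -9))*d(3, 11) = (8 + 10*(-9))*(-⅔*3) = (8 - 90)*(-2) = -82*(-2) = 164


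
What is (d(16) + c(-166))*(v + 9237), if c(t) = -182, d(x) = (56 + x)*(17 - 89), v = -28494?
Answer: 103333062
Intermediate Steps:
d(x) = -4032 - 72*x (d(x) = (56 + x)*(-72) = -4032 - 72*x)
(d(16) + c(-166))*(v + 9237) = ((-4032 - 72*16) - 182)*(-28494 + 9237) = ((-4032 - 1152) - 182)*(-19257) = (-5184 - 182)*(-19257) = -5366*(-19257) = 103333062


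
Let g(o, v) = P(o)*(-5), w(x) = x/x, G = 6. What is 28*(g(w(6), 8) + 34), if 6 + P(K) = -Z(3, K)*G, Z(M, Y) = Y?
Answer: 2632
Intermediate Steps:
P(K) = -6 - 6*K (P(K) = -6 - K*6 = -6 - 6*K)
w(x) = 1
g(o, v) = 30 + 30*o (g(o, v) = (-6 - 6*o)*(-5) = 30 + 30*o)
28*(g(w(6), 8) + 34) = 28*((30 + 30*1) + 34) = 28*((30 + 30) + 34) = 28*(60 + 34) = 28*94 = 2632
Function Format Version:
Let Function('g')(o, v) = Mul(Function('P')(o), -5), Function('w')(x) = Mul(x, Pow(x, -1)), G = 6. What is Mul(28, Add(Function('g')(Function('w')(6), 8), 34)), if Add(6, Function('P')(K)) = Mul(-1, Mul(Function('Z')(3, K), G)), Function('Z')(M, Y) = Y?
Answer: 2632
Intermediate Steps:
Function('P')(K) = Add(-6, Mul(-6, K)) (Function('P')(K) = Add(-6, Mul(-1, Mul(K, 6))) = Add(-6, Mul(-1, Mul(6, K))) = Add(-6, Mul(-6, K)))
Function('w')(x) = 1
Function('g')(o, v) = Add(30, Mul(30, o)) (Function('g')(o, v) = Mul(Add(-6, Mul(-6, o)), -5) = Add(30, Mul(30, o)))
Mul(28, Add(Function('g')(Function('w')(6), 8), 34)) = Mul(28, Add(Add(30, Mul(30, 1)), 34)) = Mul(28, Add(Add(30, 30), 34)) = Mul(28, Add(60, 34)) = Mul(28, 94) = 2632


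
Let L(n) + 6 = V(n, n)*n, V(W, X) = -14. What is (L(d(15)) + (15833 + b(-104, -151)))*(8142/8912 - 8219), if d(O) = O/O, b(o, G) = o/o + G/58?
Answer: -33582583988373/258448 ≈ -1.2994e+8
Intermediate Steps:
b(o, G) = 1 + G/58 (b(o, G) = 1 + G*(1/58) = 1 + G/58)
d(O) = 1
L(n) = -6 - 14*n
(L(d(15)) + (15833 + b(-104, -151)))*(8142/8912 - 8219) = ((-6 - 14*1) + (15833 + (1 + (1/58)*(-151))))*(8142/8912 - 8219) = ((-6 - 14) + (15833 + (1 - 151/58)))*(8142*(1/8912) - 8219) = (-20 + (15833 - 93/58))*(4071/4456 - 8219) = (-20 + 918221/58)*(-36619793/4456) = (917061/58)*(-36619793/4456) = -33582583988373/258448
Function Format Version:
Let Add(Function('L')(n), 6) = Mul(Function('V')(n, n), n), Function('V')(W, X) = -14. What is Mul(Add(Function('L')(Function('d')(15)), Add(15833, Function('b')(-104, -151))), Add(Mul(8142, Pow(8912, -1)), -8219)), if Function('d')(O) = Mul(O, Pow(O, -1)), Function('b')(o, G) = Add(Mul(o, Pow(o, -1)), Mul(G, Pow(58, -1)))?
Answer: Rational(-33582583988373, 258448) ≈ -1.2994e+8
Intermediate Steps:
Function('b')(o, G) = Add(1, Mul(Rational(1, 58), G)) (Function('b')(o, G) = Add(1, Mul(G, Rational(1, 58))) = Add(1, Mul(Rational(1, 58), G)))
Function('d')(O) = 1
Function('L')(n) = Add(-6, Mul(-14, n))
Mul(Add(Function('L')(Function('d')(15)), Add(15833, Function('b')(-104, -151))), Add(Mul(8142, Pow(8912, -1)), -8219)) = Mul(Add(Add(-6, Mul(-14, 1)), Add(15833, Add(1, Mul(Rational(1, 58), -151)))), Add(Mul(8142, Pow(8912, -1)), -8219)) = Mul(Add(Add(-6, -14), Add(15833, Add(1, Rational(-151, 58)))), Add(Mul(8142, Rational(1, 8912)), -8219)) = Mul(Add(-20, Add(15833, Rational(-93, 58))), Add(Rational(4071, 4456), -8219)) = Mul(Add(-20, Rational(918221, 58)), Rational(-36619793, 4456)) = Mul(Rational(917061, 58), Rational(-36619793, 4456)) = Rational(-33582583988373, 258448)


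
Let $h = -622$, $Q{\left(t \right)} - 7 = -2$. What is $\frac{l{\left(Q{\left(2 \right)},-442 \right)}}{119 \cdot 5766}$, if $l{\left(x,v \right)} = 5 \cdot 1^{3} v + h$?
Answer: $- \frac{472}{114359} \approx -0.0041274$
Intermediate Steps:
$Q{\left(t \right)} = 5$ ($Q{\left(t \right)} = 7 - 2 = 5$)
$l{\left(x,v \right)} = -622 + 5 v$ ($l{\left(x,v \right)} = 5 \cdot 1^{3} v - 622 = 5 \cdot 1 v - 622 = 5 v - 622 = -622 + 5 v$)
$\frac{l{\left(Q{\left(2 \right)},-442 \right)}}{119 \cdot 5766} = \frac{-622 + 5 \left(-442\right)}{119 \cdot 5766} = \frac{-622 - 2210}{686154} = \left(-2832\right) \frac{1}{686154} = - \frac{472}{114359}$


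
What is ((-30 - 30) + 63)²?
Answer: 9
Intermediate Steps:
((-30 - 30) + 63)² = (-60 + 63)² = 3² = 9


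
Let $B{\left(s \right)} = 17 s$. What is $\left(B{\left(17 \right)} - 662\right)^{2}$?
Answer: $139129$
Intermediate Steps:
$\left(B{\left(17 \right)} - 662\right)^{2} = \left(17 \cdot 17 - 662\right)^{2} = \left(289 - 662\right)^{2} = \left(-373\right)^{2} = 139129$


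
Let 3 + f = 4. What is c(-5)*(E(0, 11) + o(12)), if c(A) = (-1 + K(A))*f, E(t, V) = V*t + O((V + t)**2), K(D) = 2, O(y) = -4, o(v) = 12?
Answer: 8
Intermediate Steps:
f = 1 (f = -3 + 4 = 1)
E(t, V) = -4 + V*t (E(t, V) = V*t - 4 = -4 + V*t)
c(A) = 1 (c(A) = (-1 + 2)*1 = 1*1 = 1)
c(-5)*(E(0, 11) + o(12)) = 1*((-4 + 11*0) + 12) = 1*((-4 + 0) + 12) = 1*(-4 + 12) = 1*8 = 8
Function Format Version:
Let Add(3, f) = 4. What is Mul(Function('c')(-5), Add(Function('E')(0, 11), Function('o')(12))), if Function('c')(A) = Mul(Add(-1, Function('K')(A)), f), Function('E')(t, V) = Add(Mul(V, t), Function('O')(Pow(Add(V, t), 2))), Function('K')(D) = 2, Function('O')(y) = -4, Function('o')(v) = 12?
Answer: 8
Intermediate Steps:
f = 1 (f = Add(-3, 4) = 1)
Function('E')(t, V) = Add(-4, Mul(V, t)) (Function('E')(t, V) = Add(Mul(V, t), -4) = Add(-4, Mul(V, t)))
Function('c')(A) = 1 (Function('c')(A) = Mul(Add(-1, 2), 1) = Mul(1, 1) = 1)
Mul(Function('c')(-5), Add(Function('E')(0, 11), Function('o')(12))) = Mul(1, Add(Add(-4, Mul(11, 0)), 12)) = Mul(1, Add(Add(-4, 0), 12)) = Mul(1, Add(-4, 12)) = Mul(1, 8) = 8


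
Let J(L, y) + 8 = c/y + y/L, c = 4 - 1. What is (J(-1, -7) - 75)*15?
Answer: -8025/7 ≈ -1146.4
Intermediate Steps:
c = 3
J(L, y) = -8 + 3/y + y/L (J(L, y) = -8 + (3/y + y/L) = -8 + 3/y + y/L)
(J(-1, -7) - 75)*15 = ((-8 + 3/(-7) - 7/(-1)) - 75)*15 = ((-8 + 3*(-⅐) - 7*(-1)) - 75)*15 = ((-8 - 3/7 + 7) - 75)*15 = (-10/7 - 75)*15 = -535/7*15 = -8025/7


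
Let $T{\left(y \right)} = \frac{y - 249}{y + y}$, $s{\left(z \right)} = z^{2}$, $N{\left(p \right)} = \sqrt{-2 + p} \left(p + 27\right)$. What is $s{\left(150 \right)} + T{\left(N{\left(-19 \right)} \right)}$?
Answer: $\frac{45001}{2} + \frac{83 i \sqrt{21}}{112} \approx 22501.0 + 3.396 i$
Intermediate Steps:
$N{\left(p \right)} = \sqrt{-2 + p} \left(27 + p\right)$
$T{\left(y \right)} = \frac{-249 + y}{2 y}$
$s{\left(150 \right)} + T{\left(N{\left(-19 \right)} \right)} = 150^{2} + \frac{-249 + \sqrt{-2 - 19} \left(27 - 19\right)}{2 \sqrt{-2 - 19} \left(27 - 19\right)} = 22500 + \frac{-249 + \sqrt{-21} \cdot 8}{2 \sqrt{-21} \cdot 8} = 22500 + \frac{-249 + i \sqrt{21} \cdot 8}{2 i \sqrt{21} \cdot 8} = 22500 + \frac{-249 + 8 i \sqrt{21}}{2 \cdot 8 i \sqrt{21}} = 22500 + \frac{- \frac{i \sqrt{21}}{168} \left(-249 + 8 i \sqrt{21}\right)}{2} = 22500 - \frac{i \sqrt{21} \left(-249 + 8 i \sqrt{21}\right)}{336}$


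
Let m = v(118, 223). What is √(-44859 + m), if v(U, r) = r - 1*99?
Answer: I*√44735 ≈ 211.51*I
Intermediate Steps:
v(U, r) = -99 + r (v(U, r) = r - 99 = -99 + r)
m = 124 (m = -99 + 223 = 124)
√(-44859 + m) = √(-44859 + 124) = √(-44735) = I*√44735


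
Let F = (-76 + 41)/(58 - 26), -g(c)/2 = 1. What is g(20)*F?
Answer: 35/16 ≈ 2.1875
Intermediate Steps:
g(c) = -2 (g(c) = -2*1 = -2)
F = -35/32 ≈ -1.0938
g(20)*F = -2*(-35/32) = 35/16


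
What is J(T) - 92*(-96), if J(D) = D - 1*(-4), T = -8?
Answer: 8828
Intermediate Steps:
J(D) = 4 + D (J(D) = D + 4 = 4 + D)
J(T) - 92*(-96) = (4 - 8) - 92*(-96) = -4 + 8832 = 8828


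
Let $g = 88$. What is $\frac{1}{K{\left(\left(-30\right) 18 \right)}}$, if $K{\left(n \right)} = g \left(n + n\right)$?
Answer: $- \frac{1}{95040} \approx -1.0522 \cdot 10^{-5}$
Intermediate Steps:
$K{\left(n \right)} = 176 n$ ($K{\left(n \right)} = 88 \left(n + n\right) = 88 \cdot 2 n = 176 n$)
$\frac{1}{K{\left(\left(-30\right) 18 \right)}} = \frac{1}{176 \left(\left(-30\right) 18\right)} = \frac{1}{176 \left(-540\right)} = \frac{1}{-95040} = - \frac{1}{95040}$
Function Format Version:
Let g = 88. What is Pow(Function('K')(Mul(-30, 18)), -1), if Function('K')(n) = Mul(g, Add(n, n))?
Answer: Rational(-1, 95040) ≈ -1.0522e-5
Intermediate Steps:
Function('K')(n) = Mul(176, n) (Function('K')(n) = Mul(88, Add(n, n)) = Mul(88, Mul(2, n)) = Mul(176, n))
Pow(Function('K')(Mul(-30, 18)), -1) = Pow(Mul(176, Mul(-30, 18)), -1) = Pow(Mul(176, -540), -1) = Pow(-95040, -1) = Rational(-1, 95040)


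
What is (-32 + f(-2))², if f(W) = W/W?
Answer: 961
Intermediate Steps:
f(W) = 1
(-32 + f(-2))² = (-32 + 1)² = (-31)² = 961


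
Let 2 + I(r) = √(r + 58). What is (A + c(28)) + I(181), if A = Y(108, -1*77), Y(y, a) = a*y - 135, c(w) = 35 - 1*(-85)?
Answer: -8333 + √239 ≈ -8317.5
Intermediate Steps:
I(r) = -2 + √(58 + r) (I(r) = -2 + √(r + 58) = -2 + √(58 + r))
c(w) = 120 (c(w) = 35 + 85 = 120)
Y(y, a) = -135 + a*y
A = -8451 (A = -135 - 1*77*108 = -135 - 77*108 = -135 - 8316 = -8451)
(A + c(28)) + I(181) = (-8451 + 120) + (-2 + √(58 + 181)) = -8331 + (-2 + √239) = -8333 + √239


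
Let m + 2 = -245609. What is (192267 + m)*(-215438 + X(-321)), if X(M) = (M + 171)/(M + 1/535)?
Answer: 986809302182624/85867 ≈ 1.1492e+10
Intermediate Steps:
m = -245611 (m = -2 - 245609 = -245611)
X(M) = (171 + M)/(1/535 + M) (X(M) = (171 + M)/(M + 1/535) = (171 + M)/(1/535 + M))
(192267 + m)*(-215438 + X(-321)) = (192267 - 245611)*(-215438 + 535*(171 - 321)/(1 + 535*(-321))) = -53344*(-215438 + 535*(-150)/(1 - 171735)) = -53344*(-215438 + 535*(-150)/(-171734)) = -53344*(-215438 + 535*(-1/171734)*(-150)) = -53344*(-215438 + 40125/85867) = -53344*(-18498974621/85867) = 986809302182624/85867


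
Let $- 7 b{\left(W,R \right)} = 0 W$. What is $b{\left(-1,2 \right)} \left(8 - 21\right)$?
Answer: $0$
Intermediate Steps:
$b{\left(W,R \right)} = 0$ ($b{\left(W,R \right)} = - \frac{0 W}{7} = \left(- \frac{1}{7}\right) 0 = 0$)
$b{\left(-1,2 \right)} \left(8 - 21\right) = 0 \left(8 - 21\right) = 0 \left(-13\right) = 0$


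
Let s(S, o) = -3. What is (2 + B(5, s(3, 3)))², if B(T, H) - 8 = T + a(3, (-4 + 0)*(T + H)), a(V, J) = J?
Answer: 49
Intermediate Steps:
B(T, H) = 8 - 4*H - 3*T (B(T, H) = 8 + (T + (-4 + 0)*(T + H)) = 8 + (T - 4*(H + T)) = 8 + (T + (-4*H - 4*T)) = 8 + (-4*H - 3*T) = 8 - 4*H - 3*T)
(2 + B(5, s(3, 3)))² = (2 + (8 - 4*(-3) - 3*5))² = (2 + (8 + 12 - 15))² = (2 + 5)² = 7² = 49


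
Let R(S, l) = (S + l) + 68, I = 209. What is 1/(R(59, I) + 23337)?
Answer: 1/23673 ≈ 4.2242e-5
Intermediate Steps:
R(S, l) = 68 + S + l
1/(R(59, I) + 23337) = 1/((68 + 59 + 209) + 23337) = 1/(336 + 23337) = 1/23673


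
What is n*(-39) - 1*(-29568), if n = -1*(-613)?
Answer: 5661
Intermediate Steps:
n = 613
n*(-39) - 1*(-29568) = 613*(-39) - 1*(-29568) = -23907 + 29568 = 5661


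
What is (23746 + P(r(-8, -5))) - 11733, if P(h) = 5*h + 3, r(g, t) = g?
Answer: 11976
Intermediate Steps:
P(h) = 3 + 5*h
(23746 + P(r(-8, -5))) - 11733 = (23746 + (3 + 5*(-8))) - 11733 = (23746 + (3 - 40)) - 11733 = (23746 - 37) - 11733 = 23709 - 11733 = 11976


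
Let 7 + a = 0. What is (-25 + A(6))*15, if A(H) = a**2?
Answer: 360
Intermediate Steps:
a = -7 (a = -7 + 0 = -7)
A(H) = 49 (A(H) = (-7)**2 = 49)
(-25 + A(6))*15 = (-25 + 49)*15 = 24*15 = 360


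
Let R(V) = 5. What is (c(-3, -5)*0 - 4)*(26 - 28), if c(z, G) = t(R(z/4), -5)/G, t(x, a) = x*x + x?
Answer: 8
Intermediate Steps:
t(x, a) = x + x² (t(x, a) = x² + x = x + x²)
c(z, G) = 30/G (c(z, G) = (5*(1 + 5))/G = (5*6)/G = 30/G)
(c(-3, -5)*0 - 4)*(26 - 28) = ((30/(-5))*0 - 4)*(26 - 28) = ((30*(-⅕))*0 - 4)*(-2) = (-6*0 - 4)*(-2) = (0 - 4)*(-2) = -4*(-2) = 8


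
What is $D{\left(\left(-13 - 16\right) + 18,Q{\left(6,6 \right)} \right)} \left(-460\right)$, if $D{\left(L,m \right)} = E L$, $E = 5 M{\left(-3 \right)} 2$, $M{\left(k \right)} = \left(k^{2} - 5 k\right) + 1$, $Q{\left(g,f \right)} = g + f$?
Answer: $1265000$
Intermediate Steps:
$Q{\left(g,f \right)} = f + g$
$M{\left(k \right)} = 1 + k^{2} - 5 k$
$E = 250$ ($E = 5 \left(1 + \left(-3\right)^{2} - -15\right) 2 = 5 \left(1 + 9 + 15\right) 2 = 5 \cdot 25 \cdot 2 = 125 \cdot 2 = 250$)
$D{\left(L,m \right)} = 250 L$
$D{\left(\left(-13 - 16\right) + 18,Q{\left(6,6 \right)} \right)} \left(-460\right) = 250 \left(\left(-13 - 16\right) + 18\right) \left(-460\right) = 250 \left(-29 + 18\right) \left(-460\right) = 250 \left(-11\right) \left(-460\right) = \left(-2750\right) \left(-460\right) = 1265000$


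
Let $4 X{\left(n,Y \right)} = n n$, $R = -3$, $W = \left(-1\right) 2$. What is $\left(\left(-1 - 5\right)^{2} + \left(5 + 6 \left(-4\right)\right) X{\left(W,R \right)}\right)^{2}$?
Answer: $289$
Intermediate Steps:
$W = -2$
$X{\left(n,Y \right)} = \frac{n^{2}}{4}$ ($X{\left(n,Y \right)} = \frac{n n}{4} = \frac{n^{2}}{4}$)
$\left(\left(-1 - 5\right)^{2} + \left(5 + 6 \left(-4\right)\right) X{\left(W,R \right)}\right)^{2} = \left(\left(-1 - 5\right)^{2} + \left(5 + 6 \left(-4\right)\right) \frac{\left(-2\right)^{2}}{4}\right)^{2} = \left(\left(-6\right)^{2} + \left(5 - 24\right) \frac{1}{4} \cdot 4\right)^{2} = \left(36 - 19\right)^{2} = 17^{2} = 289$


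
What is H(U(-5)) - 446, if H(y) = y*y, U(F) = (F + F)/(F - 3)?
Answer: -7111/16 ≈ -444.44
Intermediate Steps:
U(F) = 2*F/(-3 + F) (U(F) = (2*F)/(-3 + F) = 2*F/(-3 + F))
H(y) = y**2
H(U(-5)) - 446 = (2*(-5)/(-3 - 5))**2 - 446 = (2*(-5)/(-8))**2 - 446 = (2*(-5)*(-1/8))**2 - 446 = (5/4)**2 - 446 = 25/16 - 446 = -7111/16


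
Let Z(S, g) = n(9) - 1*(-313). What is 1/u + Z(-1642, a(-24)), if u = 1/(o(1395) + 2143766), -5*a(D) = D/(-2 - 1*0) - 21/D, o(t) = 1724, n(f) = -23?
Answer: 2145780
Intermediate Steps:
a(D) = D/10 + 21/(5*D) (a(D) = -(D/(-2 - 1*0) - 21/D)/5 = -(D/(-2 + 0) - 21/D)/5 = -(D/(-2) - 21/D)/5 = -(D*(-1/2) - 21/D)/5 = -(-D/2 - 21/D)/5 = -(-21/D - D/2)/5 = D/10 + 21/(5*D))
Z(S, g) = 290 (Z(S, g) = -23 - 1*(-313) = -23 + 313 = 290)
u = 1/2145490 (u = 1/(1724 + 2143766) = 1/2145490 ≈ 4.6609e-7)
1/u + Z(-1642, a(-24)) = 1/(1/2145490) + 290 = 2145490 + 290 = 2145780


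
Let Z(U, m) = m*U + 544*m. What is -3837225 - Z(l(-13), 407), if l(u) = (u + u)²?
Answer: -4333765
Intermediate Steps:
l(u) = 4*u² (l(u) = (2*u)² = 4*u²)
Z(U, m) = 544*m + U*m (Z(U, m) = U*m + 544*m = 544*m + U*m)
-3837225 - Z(l(-13), 407) = -3837225 - 407*(544 + 4*(-13)²) = -3837225 - 407*(544 + 4*169) = -3837225 - 407*(544 + 676) = -3837225 - 407*1220 = -3837225 - 1*496540 = -3837225 - 496540 = -4333765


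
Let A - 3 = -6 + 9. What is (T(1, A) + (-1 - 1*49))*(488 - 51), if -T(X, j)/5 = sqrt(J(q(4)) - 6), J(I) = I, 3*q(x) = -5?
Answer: -21850 - 2185*I*sqrt(69)/3 ≈ -21850.0 - 6050.0*I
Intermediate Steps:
A = 6 (A = 3 + (-6 + 9) = 3 + 3 = 6)
q(x) = -5/3 (q(x) = (1/3)*(-5) = -5/3)
T(X, j) = -5*I*sqrt(69)/3 (T(X, j) = -5*sqrt(-5/3 - 6) = -5*I*sqrt(69)/3)
(T(1, A) + (-1 - 1*49))*(488 - 51) = (-5*I*sqrt(69)/3 + (-1 - 1*49))*(488 - 51) = (-5*I*sqrt(69)/3 + (-1 - 49))*437 = (-5*I*sqrt(69)/3 - 50)*437 = (-50 - 5*I*sqrt(69)/3)*437 = -21850 - 2185*I*sqrt(69)/3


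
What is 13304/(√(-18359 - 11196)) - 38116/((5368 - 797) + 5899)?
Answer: -19058/5235 - 13304*I*√29555/29555 ≈ -3.6405 - 77.387*I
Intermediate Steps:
13304/(√(-18359 - 11196)) - 38116/((5368 - 797) + 5899) = 13304/(√(-29555)) - 38116/(4571 + 5899) = 13304/((I*√29555)) - 38116/10470 = 13304*(-I*√29555/29555) - 38116*1/10470 = -13304*I*√29555/29555 - 19058/5235 = -19058/5235 - 13304*I*√29555/29555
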